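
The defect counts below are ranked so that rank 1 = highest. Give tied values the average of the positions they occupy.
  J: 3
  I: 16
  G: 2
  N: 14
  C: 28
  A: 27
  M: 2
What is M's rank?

Sorted (descending): 28, 27, 16, 14, 3, 2, 2
The 2 values of 2 occupy positions 6–7 → average rank (6+7)/2 = 6.5.
M has value 2 → rank 6.5.

6.5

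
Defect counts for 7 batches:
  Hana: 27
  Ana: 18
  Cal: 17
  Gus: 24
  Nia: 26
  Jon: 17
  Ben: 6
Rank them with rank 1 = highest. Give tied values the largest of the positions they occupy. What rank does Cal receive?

6

Sorted (descending): 27, 26, 24, 18, 17, 17, 6
The 2 values of 17 occupy positions 5–6 → each gets rank 6.
Cal has value 17 → rank 6.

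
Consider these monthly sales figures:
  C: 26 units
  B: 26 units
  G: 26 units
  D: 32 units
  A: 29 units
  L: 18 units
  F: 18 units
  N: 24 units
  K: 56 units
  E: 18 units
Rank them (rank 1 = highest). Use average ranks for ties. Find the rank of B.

5

Sorted (descending): 56, 32, 29, 26, 26, 26, 24, 18, 18, 18
The 3 values of 26 occupy positions 4–6 → average rank 5.
The 3 values of 18 occupy positions 8–10 → average rank 9.
B has value 26 units → rank 5.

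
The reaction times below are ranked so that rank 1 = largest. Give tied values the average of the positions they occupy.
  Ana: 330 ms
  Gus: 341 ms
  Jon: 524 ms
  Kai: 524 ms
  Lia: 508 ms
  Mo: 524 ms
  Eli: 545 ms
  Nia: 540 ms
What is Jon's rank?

Sorted (descending): 545, 540, 524, 524, 524, 508, 341, 330
The 3 values of 524 occupy positions 3–5 → average rank 4.
Jon has value 524 ms → rank 4.

4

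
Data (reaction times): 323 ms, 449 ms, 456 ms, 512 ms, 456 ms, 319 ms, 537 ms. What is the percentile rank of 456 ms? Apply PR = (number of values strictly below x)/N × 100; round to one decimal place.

N = 7.
Strictly below 456: 3. Equal to 456: 2.
PR = 3/7 × 100 = 42.9

42.9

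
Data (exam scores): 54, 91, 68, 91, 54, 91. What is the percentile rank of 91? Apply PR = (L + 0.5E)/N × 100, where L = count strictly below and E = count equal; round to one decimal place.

N = 6.
Strictly below 91: 3. Equal to 91: 3.
PR = (3 + 0.5·3)/6 × 100 = 75.0

75.0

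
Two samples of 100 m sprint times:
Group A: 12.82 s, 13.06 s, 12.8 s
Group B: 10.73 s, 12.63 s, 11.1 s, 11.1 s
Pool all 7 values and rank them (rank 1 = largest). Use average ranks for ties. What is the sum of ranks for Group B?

Sorted (descending): 13.06, 12.82, 12.8, 12.63, 11.1, 11.1, 10.73
The 2 values of 11.1 occupy positions 5–6 → average rank (5+6)/2 = 5.5.
Group B values → pooled ranks: 10.73→7, 12.63→4, 11.1→5.5, 11.1→5.5
Rank sum = 7 + 4 + 5.5 + 5.5 = 22

22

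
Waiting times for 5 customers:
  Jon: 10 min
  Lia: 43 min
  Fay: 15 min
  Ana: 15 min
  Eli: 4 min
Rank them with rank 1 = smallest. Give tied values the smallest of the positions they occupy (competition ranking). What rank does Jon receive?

Sorted (ascending): 4, 10, 15, 15, 43
The 2 values of 15 occupy positions 3–4 → each gets rank 3.
Jon has value 10 min → rank 2.

2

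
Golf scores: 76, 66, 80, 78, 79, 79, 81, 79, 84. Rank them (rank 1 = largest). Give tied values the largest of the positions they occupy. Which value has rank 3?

80

Sorted (descending): 84, 81, 80, 79, 79, 79, 78, 76, 66
The 3 values of 79 occupy positions 4–6 → each gets rank 6.
Rank 3 → value 80.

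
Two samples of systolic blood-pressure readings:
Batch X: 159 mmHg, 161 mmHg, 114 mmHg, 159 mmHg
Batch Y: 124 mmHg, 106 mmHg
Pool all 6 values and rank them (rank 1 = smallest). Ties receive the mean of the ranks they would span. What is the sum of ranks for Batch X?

17

Sorted (ascending): 106, 114, 124, 159, 159, 161
The 2 values of 159 occupy positions 4–5 → average rank (4+5)/2 = 4.5.
Batch X values → pooled ranks: 159→4.5, 161→6, 114→2, 159→4.5
Rank sum = 4.5 + 6 + 2 + 4.5 = 17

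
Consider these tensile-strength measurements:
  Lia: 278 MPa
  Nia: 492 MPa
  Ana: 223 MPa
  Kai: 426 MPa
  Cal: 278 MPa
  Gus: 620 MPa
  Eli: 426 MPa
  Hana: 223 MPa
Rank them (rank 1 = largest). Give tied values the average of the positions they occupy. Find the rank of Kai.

Sorted (descending): 620, 492, 426, 426, 278, 278, 223, 223
The 2 values of 426 occupy positions 3–4 → average rank (3+4)/2 = 3.5.
The 2 values of 278 occupy positions 5–6 → average rank (5+6)/2 = 5.5.
The 2 values of 223 occupy positions 7–8 → average rank (7+8)/2 = 7.5.
Kai has value 426 MPa → rank 3.5.

3.5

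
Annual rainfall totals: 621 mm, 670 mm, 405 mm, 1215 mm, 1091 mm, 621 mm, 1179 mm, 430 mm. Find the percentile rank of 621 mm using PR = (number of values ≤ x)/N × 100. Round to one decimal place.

N = 8.
Strictly below 621: 2. Equal to 621: 2.
PR = 4/8 × 100 = 50.0

50.0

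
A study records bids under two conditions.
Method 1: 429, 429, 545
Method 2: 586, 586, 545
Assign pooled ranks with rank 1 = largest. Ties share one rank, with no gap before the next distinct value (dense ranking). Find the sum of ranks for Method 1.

Sorted (descending): 586, 586, 545, 545, 429, 429
The 2 values of 586 share dense rank 1.
The 2 values of 545 share dense rank 2.
The 2 values of 429 share dense rank 3.
Method 1 values → pooled ranks: 429→3, 429→3, 545→2
Rank sum = 3 + 3 + 2 = 8

8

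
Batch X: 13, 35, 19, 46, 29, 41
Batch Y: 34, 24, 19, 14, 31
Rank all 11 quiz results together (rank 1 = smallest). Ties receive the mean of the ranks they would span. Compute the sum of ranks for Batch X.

Sorted (ascending): 13, 14, 19, 19, 24, 29, 31, 34, 35, 41, 46
The 2 values of 19 occupy positions 3–4 → average rank (3+4)/2 = 3.5.
Batch X values → pooled ranks: 13→1, 35→9, 19→3.5, 46→11, 29→6, 41→10
Rank sum = 1 + 9 + 3.5 + 11 + 6 + 10 = 40.5

40.5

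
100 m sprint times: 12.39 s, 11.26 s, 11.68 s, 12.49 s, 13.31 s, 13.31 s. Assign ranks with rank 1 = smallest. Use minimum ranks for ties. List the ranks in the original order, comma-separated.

3, 1, 2, 4, 5, 5

Sorted (ascending): 11.26, 11.68, 12.39, 12.49, 13.31, 13.31
The 2 values of 13.31 occupy positions 5–6 → each gets rank 5.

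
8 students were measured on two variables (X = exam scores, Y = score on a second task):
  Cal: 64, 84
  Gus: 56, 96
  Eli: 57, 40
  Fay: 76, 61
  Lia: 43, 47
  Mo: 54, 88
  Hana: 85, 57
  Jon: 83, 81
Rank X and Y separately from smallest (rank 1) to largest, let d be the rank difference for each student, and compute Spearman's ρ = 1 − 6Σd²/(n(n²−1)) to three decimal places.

Ranks of variable 1: 5, 3, 4, 6, 1, 2, 8, 7
Ranks of variable 2: 6, 8, 1, 4, 2, 7, 3, 5
d = r₁ − r₂: -1, -5, 3, 2, -1, -5, 5, 2
d²: 1, 25, 9, 4, 1, 25, 25, 4; Σd² = 94
ρ = 1 − 6·94/(8·63) = 1 − 564/504 = -0.119

-0.119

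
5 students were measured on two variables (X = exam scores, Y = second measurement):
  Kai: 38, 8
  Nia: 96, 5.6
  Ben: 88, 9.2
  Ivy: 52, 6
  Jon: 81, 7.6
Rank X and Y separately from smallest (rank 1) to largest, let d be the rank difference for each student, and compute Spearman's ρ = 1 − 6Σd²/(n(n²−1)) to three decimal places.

Ranks of variable 1: 1, 5, 4, 2, 3
Ranks of variable 2: 4, 1, 5, 2, 3
d = r₁ − r₂: -3, 4, -1, 0, 0
d²: 9, 16, 1, 0, 0; Σd² = 26
ρ = 1 − 6·26/(5·24) = 1 − 156/120 = -0.300

-0.300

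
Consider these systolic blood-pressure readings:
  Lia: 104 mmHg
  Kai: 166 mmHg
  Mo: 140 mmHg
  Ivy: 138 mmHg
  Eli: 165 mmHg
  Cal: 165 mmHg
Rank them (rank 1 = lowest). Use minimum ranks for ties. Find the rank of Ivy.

Sorted (ascending): 104, 138, 140, 165, 165, 166
The 2 values of 165 occupy positions 4–5 → each gets rank 4.
Ivy has value 138 mmHg → rank 2.

2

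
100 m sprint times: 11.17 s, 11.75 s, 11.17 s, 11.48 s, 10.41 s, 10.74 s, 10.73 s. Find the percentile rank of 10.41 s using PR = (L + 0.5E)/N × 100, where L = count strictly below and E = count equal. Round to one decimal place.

7.1

N = 7.
Strictly below 10.41: 0. Equal to 10.41: 1.
PR = (0 + 0.5·1)/7 × 100 = 7.1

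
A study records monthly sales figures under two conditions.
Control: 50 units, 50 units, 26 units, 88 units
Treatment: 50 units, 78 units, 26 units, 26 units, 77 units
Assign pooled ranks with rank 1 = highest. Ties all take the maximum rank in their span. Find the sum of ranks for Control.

Sorted (descending): 88, 78, 77, 50, 50, 50, 26, 26, 26
The 3 values of 50 occupy positions 4–6 → each gets rank 6.
The 3 values of 26 occupy positions 7–9 → each gets rank 9.
Control values → pooled ranks: 50→6, 50→6, 26→9, 88→1
Rank sum = 6 + 6 + 9 + 1 = 22

22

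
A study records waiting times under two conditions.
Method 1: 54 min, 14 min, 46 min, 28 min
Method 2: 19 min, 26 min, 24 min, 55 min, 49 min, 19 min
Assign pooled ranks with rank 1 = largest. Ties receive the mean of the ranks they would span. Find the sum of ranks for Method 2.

Sorted (descending): 55, 54, 49, 46, 28, 26, 24, 19, 19, 14
The 2 values of 19 occupy positions 8–9 → average rank (8+9)/2 = 8.5.
Method 2 values → pooled ranks: 19→8.5, 26→6, 24→7, 55→1, 49→3, 19→8.5
Rank sum = 8.5 + 6 + 7 + 1 + 3 + 8.5 = 34

34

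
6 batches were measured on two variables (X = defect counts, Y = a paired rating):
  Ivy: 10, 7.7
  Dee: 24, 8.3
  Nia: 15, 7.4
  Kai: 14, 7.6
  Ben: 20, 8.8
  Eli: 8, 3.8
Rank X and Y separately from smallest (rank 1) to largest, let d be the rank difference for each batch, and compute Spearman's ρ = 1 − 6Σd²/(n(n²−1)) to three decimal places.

Ranks of variable 1: 2, 6, 4, 3, 5, 1
Ranks of variable 2: 4, 5, 2, 3, 6, 1
d = r₁ − r₂: -2, 1, 2, 0, -1, 0
d²: 4, 1, 4, 0, 1, 0; Σd² = 10
ρ = 1 − 6·10/(6·35) = 1 − 60/210 = 0.714

0.714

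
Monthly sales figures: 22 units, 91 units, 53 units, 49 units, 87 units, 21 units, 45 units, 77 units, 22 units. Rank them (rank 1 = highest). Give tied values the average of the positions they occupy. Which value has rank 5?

49

Sorted (descending): 91, 87, 77, 53, 49, 45, 22, 22, 21
The 2 values of 22 occupy positions 7–8 → average rank (7+8)/2 = 7.5.
Rank 5 → value 49.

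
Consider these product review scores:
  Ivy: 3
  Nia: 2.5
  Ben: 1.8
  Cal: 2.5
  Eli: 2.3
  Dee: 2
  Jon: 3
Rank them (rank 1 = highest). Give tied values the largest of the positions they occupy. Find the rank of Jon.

2

Sorted (descending): 3, 3, 2.5, 2.5, 2.3, 2, 1.8
The 2 values of 3 occupy positions 1–2 → each gets rank 2.
The 2 values of 2.5 occupy positions 3–4 → each gets rank 4.
Jon has value 3 → rank 2.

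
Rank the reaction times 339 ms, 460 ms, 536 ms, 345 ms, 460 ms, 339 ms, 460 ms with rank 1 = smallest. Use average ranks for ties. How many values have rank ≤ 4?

3

Sorted (ascending): 339, 339, 345, 460, 460, 460, 536
The 2 values of 339 occupy positions 1–2 → average rank (1+2)/2 = 1.5.
The 3 values of 460 occupy positions 4–6 → average rank 5.
Ranks ≤ 4: {1.5, 1.5, 3} → 3 values.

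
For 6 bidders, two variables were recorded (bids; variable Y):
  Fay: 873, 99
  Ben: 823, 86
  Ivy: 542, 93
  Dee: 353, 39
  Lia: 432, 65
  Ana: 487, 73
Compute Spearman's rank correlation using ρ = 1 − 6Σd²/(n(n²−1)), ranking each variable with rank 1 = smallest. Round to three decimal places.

0.943

Ranks of variable 1: 6, 5, 4, 1, 2, 3
Ranks of variable 2: 6, 4, 5, 1, 2, 3
d = r₁ − r₂: 0, 1, -1, 0, 0, 0
d²: 0, 1, 1, 0, 0, 0; Σd² = 2
ρ = 1 − 6·2/(6·35) = 1 − 12/210 = 0.943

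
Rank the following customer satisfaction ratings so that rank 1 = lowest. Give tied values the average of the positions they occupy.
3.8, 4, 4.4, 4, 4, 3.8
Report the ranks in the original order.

1.5, 4, 6, 4, 4, 1.5

Sorted (ascending): 3.8, 3.8, 4, 4, 4, 4.4
The 2 values of 3.8 occupy positions 1–2 → average rank (1+2)/2 = 1.5.
The 3 values of 4 occupy positions 3–5 → average rank 4.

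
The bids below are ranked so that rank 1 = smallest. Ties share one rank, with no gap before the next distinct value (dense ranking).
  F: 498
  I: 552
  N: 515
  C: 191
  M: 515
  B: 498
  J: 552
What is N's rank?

3

Sorted (ascending): 191, 498, 498, 515, 515, 552, 552
The 2 values of 498 share dense rank 2.
The 2 values of 515 share dense rank 3.
The 2 values of 552 share dense rank 4.
Remaining distinct values take the next consecutive integers.
N has value 515 → rank 3.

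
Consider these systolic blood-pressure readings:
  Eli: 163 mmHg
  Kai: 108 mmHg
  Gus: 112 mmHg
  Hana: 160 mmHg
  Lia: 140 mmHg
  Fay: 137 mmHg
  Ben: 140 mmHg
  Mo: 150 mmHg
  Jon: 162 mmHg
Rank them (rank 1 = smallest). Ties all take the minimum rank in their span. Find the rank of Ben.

4

Sorted (ascending): 108, 112, 137, 140, 140, 150, 160, 162, 163
The 2 values of 140 occupy positions 4–5 → each gets rank 4.
Ben has value 140 mmHg → rank 4.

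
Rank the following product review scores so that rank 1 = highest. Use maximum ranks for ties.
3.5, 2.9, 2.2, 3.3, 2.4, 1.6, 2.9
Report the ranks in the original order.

1, 4, 6, 2, 5, 7, 4

Sorted (descending): 3.5, 3.3, 2.9, 2.9, 2.4, 2.2, 1.6
The 2 values of 2.9 occupy positions 3–4 → each gets rank 4.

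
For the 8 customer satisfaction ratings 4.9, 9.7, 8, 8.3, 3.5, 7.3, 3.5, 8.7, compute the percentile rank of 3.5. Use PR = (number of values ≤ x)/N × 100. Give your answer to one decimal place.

25.0

N = 8.
Strictly below 3.5: 0. Equal to 3.5: 2.
PR = 2/8 × 100 = 25.0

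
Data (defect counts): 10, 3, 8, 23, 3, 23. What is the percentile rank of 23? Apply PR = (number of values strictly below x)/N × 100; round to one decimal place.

N = 6.
Strictly below 23: 4. Equal to 23: 2.
PR = 4/6 × 100 = 66.7

66.7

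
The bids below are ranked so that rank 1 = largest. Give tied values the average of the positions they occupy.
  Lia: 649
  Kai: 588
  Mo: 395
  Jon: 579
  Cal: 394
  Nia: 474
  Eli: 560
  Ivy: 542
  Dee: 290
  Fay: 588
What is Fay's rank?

2.5

Sorted (descending): 649, 588, 588, 579, 560, 542, 474, 395, 394, 290
The 2 values of 588 occupy positions 2–3 → average rank (2+3)/2 = 2.5.
Fay has value 588 → rank 2.5.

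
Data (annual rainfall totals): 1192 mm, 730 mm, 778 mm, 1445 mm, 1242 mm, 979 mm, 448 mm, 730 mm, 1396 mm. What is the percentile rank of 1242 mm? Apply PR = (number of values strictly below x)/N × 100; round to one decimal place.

N = 9.
Strictly below 1242: 6. Equal to 1242: 1.
PR = 6/9 × 100 = 66.7

66.7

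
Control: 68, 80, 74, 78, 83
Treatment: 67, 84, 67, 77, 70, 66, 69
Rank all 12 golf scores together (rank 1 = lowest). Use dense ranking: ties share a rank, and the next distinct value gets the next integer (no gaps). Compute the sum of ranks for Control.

Sorted (ascending): 66, 67, 67, 68, 69, 70, 74, 77, 78, 80, 83, 84
The 2 values of 67 share dense rank 2.
Remaining distinct values take the next consecutive integers.
Control values → pooled ranks: 68→3, 80→9, 74→6, 78→8, 83→10
Rank sum = 3 + 9 + 6 + 8 + 10 = 36

36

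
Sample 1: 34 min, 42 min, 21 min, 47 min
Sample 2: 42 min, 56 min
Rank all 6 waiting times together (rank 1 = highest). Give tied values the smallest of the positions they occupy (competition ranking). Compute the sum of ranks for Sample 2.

Sorted (descending): 56, 47, 42, 42, 34, 21
The 2 values of 42 occupy positions 3–4 → each gets rank 3.
Sample 2 values → pooled ranks: 42→3, 56→1
Rank sum = 3 + 1 = 4

4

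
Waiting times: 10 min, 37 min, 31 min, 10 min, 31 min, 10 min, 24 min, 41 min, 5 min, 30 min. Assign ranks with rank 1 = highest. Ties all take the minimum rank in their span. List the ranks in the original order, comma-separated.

Sorted (descending): 41, 37, 31, 31, 30, 24, 10, 10, 10, 5
The 2 values of 31 occupy positions 3–4 → each gets rank 3.
The 3 values of 10 occupy positions 7–9 → each gets rank 7.

7, 2, 3, 7, 3, 7, 6, 1, 10, 5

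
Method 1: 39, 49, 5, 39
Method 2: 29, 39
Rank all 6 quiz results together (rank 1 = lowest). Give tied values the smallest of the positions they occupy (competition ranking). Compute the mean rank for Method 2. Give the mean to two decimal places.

2.50

Sorted (ascending): 5, 29, 39, 39, 39, 49
The 3 values of 39 occupy positions 3–5 → each gets rank 3.
Method 2 values → pooled ranks: 29→2, 39→3
Mean rank = (2 + 3) / 2 = 2.50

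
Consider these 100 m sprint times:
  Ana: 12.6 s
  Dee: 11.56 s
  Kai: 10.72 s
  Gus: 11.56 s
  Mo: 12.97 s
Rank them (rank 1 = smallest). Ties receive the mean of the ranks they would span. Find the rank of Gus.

Sorted (ascending): 10.72, 11.56, 11.56, 12.6, 12.97
The 2 values of 11.56 occupy positions 2–3 → average rank (2+3)/2 = 2.5.
Gus has value 11.56 s → rank 2.5.

2.5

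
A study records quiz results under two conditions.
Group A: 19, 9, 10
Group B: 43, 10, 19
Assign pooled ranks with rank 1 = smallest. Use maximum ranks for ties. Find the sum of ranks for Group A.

9

Sorted (ascending): 9, 10, 10, 19, 19, 43
The 2 values of 10 occupy positions 2–3 → each gets rank 3.
The 2 values of 19 occupy positions 4–5 → each gets rank 5.
Group A values → pooled ranks: 19→5, 9→1, 10→3
Rank sum = 5 + 1 + 3 = 9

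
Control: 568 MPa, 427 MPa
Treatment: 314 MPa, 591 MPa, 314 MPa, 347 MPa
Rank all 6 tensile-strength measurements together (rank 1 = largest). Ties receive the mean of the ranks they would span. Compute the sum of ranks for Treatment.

16

Sorted (descending): 591, 568, 427, 347, 314, 314
The 2 values of 314 occupy positions 5–6 → average rank (5+6)/2 = 5.5.
Treatment values → pooled ranks: 314→5.5, 591→1, 314→5.5, 347→4
Rank sum = 5.5 + 1 + 5.5 + 4 = 16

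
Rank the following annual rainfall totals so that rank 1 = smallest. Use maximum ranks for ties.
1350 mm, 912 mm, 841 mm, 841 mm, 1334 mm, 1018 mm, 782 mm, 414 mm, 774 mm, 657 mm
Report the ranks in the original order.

10, 7, 6, 6, 9, 8, 4, 1, 3, 2

Sorted (ascending): 414, 657, 774, 782, 841, 841, 912, 1018, 1334, 1350
The 2 values of 841 occupy positions 5–6 → each gets rank 6.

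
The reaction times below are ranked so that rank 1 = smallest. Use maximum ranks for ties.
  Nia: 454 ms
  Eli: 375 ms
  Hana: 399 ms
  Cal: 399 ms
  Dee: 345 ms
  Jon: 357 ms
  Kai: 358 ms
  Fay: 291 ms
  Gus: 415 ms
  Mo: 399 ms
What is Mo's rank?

Sorted (ascending): 291, 345, 357, 358, 375, 399, 399, 399, 415, 454
The 3 values of 399 occupy positions 6–8 → each gets rank 8.
Mo has value 399 ms → rank 8.

8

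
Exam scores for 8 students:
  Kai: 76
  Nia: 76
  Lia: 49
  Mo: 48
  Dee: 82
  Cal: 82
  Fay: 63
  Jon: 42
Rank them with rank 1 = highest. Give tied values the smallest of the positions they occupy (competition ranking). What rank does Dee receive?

1

Sorted (descending): 82, 82, 76, 76, 63, 49, 48, 42
The 2 values of 82 occupy positions 1–2 → each gets rank 1.
The 2 values of 76 occupy positions 3–4 → each gets rank 3.
Dee has value 82 → rank 1.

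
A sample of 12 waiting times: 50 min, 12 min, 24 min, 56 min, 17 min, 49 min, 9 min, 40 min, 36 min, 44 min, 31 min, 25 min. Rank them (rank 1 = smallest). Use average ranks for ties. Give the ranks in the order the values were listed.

11, 2, 4, 12, 3, 10, 1, 8, 7, 9, 6, 5

Sorted (ascending): 9, 12, 17, 24, 25, 31, 36, 40, 44, 49, 50, 56
No ties — each value takes its position as its rank.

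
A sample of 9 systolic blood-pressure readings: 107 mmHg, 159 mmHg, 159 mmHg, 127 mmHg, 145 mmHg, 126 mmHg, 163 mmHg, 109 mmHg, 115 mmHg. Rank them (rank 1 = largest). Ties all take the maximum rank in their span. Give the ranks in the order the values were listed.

9, 3, 3, 5, 4, 6, 1, 8, 7

Sorted (descending): 163, 159, 159, 145, 127, 126, 115, 109, 107
The 2 values of 159 occupy positions 2–3 → each gets rank 3.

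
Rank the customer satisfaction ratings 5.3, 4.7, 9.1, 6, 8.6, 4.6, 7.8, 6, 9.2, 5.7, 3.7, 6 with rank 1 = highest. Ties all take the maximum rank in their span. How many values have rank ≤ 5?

Sorted (descending): 9.2, 9.1, 8.6, 7.8, 6, 6, 6, 5.7, 5.3, 4.7, 4.6, 3.7
The 3 values of 6 occupy positions 5–7 → each gets rank 7.
Ranks ≤ 5: {1, 2, 3, 4} → 4 values.

4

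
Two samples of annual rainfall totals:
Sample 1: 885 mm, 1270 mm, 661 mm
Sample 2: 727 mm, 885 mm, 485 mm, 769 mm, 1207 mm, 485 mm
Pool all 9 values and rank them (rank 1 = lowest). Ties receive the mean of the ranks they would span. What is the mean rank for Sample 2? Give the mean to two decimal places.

4.42

Sorted (ascending): 485, 485, 661, 727, 769, 885, 885, 1207, 1270
The 2 values of 485 occupy positions 1–2 → average rank (1+2)/2 = 1.5.
The 2 values of 885 occupy positions 6–7 → average rank (6+7)/2 = 6.5.
Sample 2 values → pooled ranks: 727→4, 885→6.5, 485→1.5, 769→5, 1207→8, 485→1.5
Mean rank = (4 + 6.5 + 1.5 + 5 + 8 + 1.5) / 6 = 4.42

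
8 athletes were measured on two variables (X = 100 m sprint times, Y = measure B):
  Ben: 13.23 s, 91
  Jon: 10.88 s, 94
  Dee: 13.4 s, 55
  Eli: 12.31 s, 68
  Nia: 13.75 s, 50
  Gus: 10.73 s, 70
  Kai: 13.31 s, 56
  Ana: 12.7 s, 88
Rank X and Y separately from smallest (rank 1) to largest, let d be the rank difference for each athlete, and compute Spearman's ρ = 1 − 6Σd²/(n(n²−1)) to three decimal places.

Ranks of variable 1: 5, 2, 7, 3, 8, 1, 6, 4
Ranks of variable 2: 7, 8, 2, 4, 1, 5, 3, 6
d = r₁ − r₂: -2, -6, 5, -1, 7, -4, 3, -2
d²: 4, 36, 25, 1, 49, 16, 9, 4; Σd² = 144
ρ = 1 − 6·144/(8·63) = 1 − 864/504 = -0.714

-0.714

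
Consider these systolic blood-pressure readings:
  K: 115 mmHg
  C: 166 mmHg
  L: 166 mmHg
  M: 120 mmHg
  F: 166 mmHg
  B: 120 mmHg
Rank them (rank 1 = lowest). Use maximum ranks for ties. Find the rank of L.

Sorted (ascending): 115, 120, 120, 166, 166, 166
The 2 values of 120 occupy positions 2–3 → each gets rank 3.
The 3 values of 166 occupy positions 4–6 → each gets rank 6.
L has value 166 mmHg → rank 6.

6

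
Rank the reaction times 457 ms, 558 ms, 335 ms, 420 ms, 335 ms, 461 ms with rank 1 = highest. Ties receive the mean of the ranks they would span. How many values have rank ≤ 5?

Sorted (descending): 558, 461, 457, 420, 335, 335
The 2 values of 335 occupy positions 5–6 → average rank (5+6)/2 = 5.5.
Ranks ≤ 5: {1, 2, 3, 4} → 4 values.

4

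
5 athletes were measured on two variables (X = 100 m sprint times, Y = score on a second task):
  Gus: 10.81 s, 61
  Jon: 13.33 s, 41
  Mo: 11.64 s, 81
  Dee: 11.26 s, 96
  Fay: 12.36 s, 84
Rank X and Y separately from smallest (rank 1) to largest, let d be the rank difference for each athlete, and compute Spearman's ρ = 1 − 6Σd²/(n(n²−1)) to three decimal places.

-0.300

Ranks of variable 1: 1, 5, 3, 2, 4
Ranks of variable 2: 2, 1, 3, 5, 4
d = r₁ − r₂: -1, 4, 0, -3, 0
d²: 1, 16, 0, 9, 0; Σd² = 26
ρ = 1 − 6·26/(5·24) = 1 − 156/120 = -0.300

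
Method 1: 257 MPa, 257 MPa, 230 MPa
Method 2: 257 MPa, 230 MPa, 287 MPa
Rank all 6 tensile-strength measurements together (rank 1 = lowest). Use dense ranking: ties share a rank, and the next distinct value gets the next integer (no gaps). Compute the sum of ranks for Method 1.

5

Sorted (ascending): 230, 230, 257, 257, 257, 287
The 2 values of 230 share dense rank 1.
The 3 values of 257 share dense rank 2.
Remaining distinct values take the next consecutive integers.
Method 1 values → pooled ranks: 257→2, 257→2, 230→1
Rank sum = 2 + 2 + 1 = 5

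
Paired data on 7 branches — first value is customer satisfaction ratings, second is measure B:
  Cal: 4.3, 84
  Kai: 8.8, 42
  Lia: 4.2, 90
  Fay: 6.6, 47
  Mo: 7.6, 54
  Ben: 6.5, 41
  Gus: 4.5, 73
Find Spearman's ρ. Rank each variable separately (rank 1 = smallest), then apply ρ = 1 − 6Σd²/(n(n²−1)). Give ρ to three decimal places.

-0.750

Ranks of variable 1: 2, 7, 1, 5, 6, 4, 3
Ranks of variable 2: 6, 2, 7, 3, 4, 1, 5
d = r₁ − r₂: -4, 5, -6, 2, 2, 3, -2
d²: 16, 25, 36, 4, 4, 9, 4; Σd² = 98
ρ = 1 − 6·98/(7·48) = 1 − 588/336 = -0.750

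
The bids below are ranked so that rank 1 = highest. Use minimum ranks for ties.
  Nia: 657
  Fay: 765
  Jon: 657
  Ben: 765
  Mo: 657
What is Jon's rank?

3

Sorted (descending): 765, 765, 657, 657, 657
The 2 values of 765 occupy positions 1–2 → each gets rank 1.
The 3 values of 657 occupy positions 3–5 → each gets rank 3.
Jon has value 657 → rank 3.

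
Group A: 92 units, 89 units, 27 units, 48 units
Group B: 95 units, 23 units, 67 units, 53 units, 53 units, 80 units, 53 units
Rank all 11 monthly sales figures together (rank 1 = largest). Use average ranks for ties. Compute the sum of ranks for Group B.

42

Sorted (descending): 95, 92, 89, 80, 67, 53, 53, 53, 48, 27, 23
The 3 values of 53 occupy positions 6–8 → average rank 7.
Group B values → pooled ranks: 95→1, 23→11, 67→5, 53→7, 53→7, 80→4, 53→7
Rank sum = 1 + 11 + 5 + 7 + 7 + 4 + 7 = 42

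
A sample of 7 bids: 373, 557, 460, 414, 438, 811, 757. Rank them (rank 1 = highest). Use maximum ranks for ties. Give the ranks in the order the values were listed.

Sorted (descending): 811, 757, 557, 460, 438, 414, 373
No ties — each value takes its position as its rank.

7, 3, 4, 6, 5, 1, 2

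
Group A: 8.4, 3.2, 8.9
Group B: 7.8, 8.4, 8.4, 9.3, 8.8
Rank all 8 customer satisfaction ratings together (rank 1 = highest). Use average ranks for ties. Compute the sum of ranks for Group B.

21

Sorted (descending): 9.3, 8.9, 8.8, 8.4, 8.4, 8.4, 7.8, 3.2
The 3 values of 8.4 occupy positions 4–6 → average rank 5.
Group B values → pooled ranks: 7.8→7, 8.4→5, 8.4→5, 9.3→1, 8.8→3
Rank sum = 7 + 5 + 5 + 1 + 3 = 21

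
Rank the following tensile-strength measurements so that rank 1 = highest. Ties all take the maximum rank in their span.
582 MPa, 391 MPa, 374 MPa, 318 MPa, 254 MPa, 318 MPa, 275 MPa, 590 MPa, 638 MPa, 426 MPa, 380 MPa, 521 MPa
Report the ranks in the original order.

Sorted (descending): 638, 590, 582, 521, 426, 391, 380, 374, 318, 318, 275, 254
The 2 values of 318 occupy positions 9–10 → each gets rank 10.

3, 6, 8, 10, 12, 10, 11, 2, 1, 5, 7, 4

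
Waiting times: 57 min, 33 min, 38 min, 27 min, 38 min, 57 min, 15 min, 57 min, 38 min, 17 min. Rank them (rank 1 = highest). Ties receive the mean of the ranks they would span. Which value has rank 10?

15

Sorted (descending): 57, 57, 57, 38, 38, 38, 33, 27, 17, 15
The 3 values of 57 occupy positions 1–3 → average rank 2.
The 3 values of 38 occupy positions 4–6 → average rank 5.
Rank 10 → value 15.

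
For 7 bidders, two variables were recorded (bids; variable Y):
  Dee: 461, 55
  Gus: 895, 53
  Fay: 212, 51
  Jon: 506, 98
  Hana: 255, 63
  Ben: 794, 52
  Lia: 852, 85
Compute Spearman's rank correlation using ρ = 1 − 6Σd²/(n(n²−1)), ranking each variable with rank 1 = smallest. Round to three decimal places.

0.214

Ranks of variable 1: 3, 7, 1, 4, 2, 5, 6
Ranks of variable 2: 4, 3, 1, 7, 5, 2, 6
d = r₁ − r₂: -1, 4, 0, -3, -3, 3, 0
d²: 1, 16, 0, 9, 9, 9, 0; Σd² = 44
ρ = 1 − 6·44/(7·48) = 1 − 264/336 = 0.214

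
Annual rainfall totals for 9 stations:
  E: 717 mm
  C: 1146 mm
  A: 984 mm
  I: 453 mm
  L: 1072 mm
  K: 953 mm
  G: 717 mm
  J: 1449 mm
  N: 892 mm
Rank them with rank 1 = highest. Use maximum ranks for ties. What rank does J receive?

1

Sorted (descending): 1449, 1146, 1072, 984, 953, 892, 717, 717, 453
The 2 values of 717 occupy positions 7–8 → each gets rank 8.
J has value 1449 mm → rank 1.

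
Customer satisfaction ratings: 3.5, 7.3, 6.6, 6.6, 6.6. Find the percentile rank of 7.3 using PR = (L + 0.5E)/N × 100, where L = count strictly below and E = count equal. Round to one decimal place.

90.0

N = 5.
Strictly below 7.3: 4. Equal to 7.3: 1.
PR = (4 + 0.5·1)/5 × 100 = 90.0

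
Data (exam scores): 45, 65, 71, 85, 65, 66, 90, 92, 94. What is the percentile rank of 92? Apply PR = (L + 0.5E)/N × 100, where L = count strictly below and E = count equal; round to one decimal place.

83.3

N = 9.
Strictly below 92: 7. Equal to 92: 1.
PR = (7 + 0.5·1)/9 × 100 = 83.3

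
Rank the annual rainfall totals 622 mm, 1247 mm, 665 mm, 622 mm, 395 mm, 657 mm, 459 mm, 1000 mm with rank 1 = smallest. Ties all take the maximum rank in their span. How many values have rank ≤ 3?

2

Sorted (ascending): 395, 459, 622, 622, 657, 665, 1000, 1247
The 2 values of 622 occupy positions 3–4 → each gets rank 4.
Ranks ≤ 3: {1, 2} → 2 values.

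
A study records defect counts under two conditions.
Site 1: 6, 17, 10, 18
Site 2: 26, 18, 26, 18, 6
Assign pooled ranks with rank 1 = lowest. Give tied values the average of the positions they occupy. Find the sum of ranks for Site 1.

14.5

Sorted (ascending): 6, 6, 10, 17, 18, 18, 18, 26, 26
The 2 values of 6 occupy positions 1–2 → average rank (1+2)/2 = 1.5.
The 3 values of 18 occupy positions 5–7 → average rank 6.
The 2 values of 26 occupy positions 8–9 → average rank (8+9)/2 = 8.5.
Site 1 values → pooled ranks: 6→1.5, 17→4, 10→3, 18→6
Rank sum = 1.5 + 4 + 3 + 6 = 14.5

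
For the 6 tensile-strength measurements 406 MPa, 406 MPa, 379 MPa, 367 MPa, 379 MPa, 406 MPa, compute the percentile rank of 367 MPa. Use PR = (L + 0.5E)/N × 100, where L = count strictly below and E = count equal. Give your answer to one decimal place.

8.3

N = 6.
Strictly below 367: 0. Equal to 367: 1.
PR = (0 + 0.5·1)/6 × 100 = 8.3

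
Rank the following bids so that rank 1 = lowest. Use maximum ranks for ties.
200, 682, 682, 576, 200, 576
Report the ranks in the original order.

Sorted (ascending): 200, 200, 576, 576, 682, 682
The 2 values of 200 occupy positions 1–2 → each gets rank 2.
The 2 values of 576 occupy positions 3–4 → each gets rank 4.
The 2 values of 682 occupy positions 5–6 → each gets rank 6.

2, 6, 6, 4, 2, 4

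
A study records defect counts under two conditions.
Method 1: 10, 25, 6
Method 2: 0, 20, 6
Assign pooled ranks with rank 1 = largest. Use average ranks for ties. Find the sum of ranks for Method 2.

Sorted (descending): 25, 20, 10, 6, 6, 0
The 2 values of 6 occupy positions 4–5 → average rank (4+5)/2 = 4.5.
Method 2 values → pooled ranks: 0→6, 20→2, 6→4.5
Rank sum = 6 + 2 + 4.5 = 12.5

12.5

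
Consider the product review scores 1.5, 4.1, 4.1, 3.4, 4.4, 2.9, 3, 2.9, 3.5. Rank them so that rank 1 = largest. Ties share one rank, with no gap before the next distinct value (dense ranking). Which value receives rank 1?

4.4

Sorted (descending): 4.4, 4.1, 4.1, 3.5, 3.4, 3, 2.9, 2.9, 1.5
The 2 values of 4.1 share dense rank 2.
The 2 values of 2.9 share dense rank 6.
Remaining distinct values take the next consecutive integers.
Rank 1 → value 4.4.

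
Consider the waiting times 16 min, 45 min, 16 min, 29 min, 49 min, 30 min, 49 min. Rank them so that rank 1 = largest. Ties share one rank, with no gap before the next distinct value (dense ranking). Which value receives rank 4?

29

Sorted (descending): 49, 49, 45, 30, 29, 16, 16
The 2 values of 49 share dense rank 1.
The 2 values of 16 share dense rank 5.
Remaining distinct values take the next consecutive integers.
Rank 4 → value 29.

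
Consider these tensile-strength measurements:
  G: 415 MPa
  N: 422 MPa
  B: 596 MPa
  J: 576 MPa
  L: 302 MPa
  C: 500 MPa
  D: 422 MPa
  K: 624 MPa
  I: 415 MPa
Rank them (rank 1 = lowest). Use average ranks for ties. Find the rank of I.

Sorted (ascending): 302, 415, 415, 422, 422, 500, 576, 596, 624
The 2 values of 415 occupy positions 2–3 → average rank (2+3)/2 = 2.5.
The 2 values of 422 occupy positions 4–5 → average rank (4+5)/2 = 4.5.
I has value 415 MPa → rank 2.5.

2.5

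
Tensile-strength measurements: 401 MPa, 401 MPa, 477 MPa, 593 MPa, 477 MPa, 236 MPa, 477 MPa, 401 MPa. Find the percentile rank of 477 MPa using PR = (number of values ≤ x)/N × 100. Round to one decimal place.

N = 8.
Strictly below 477: 4. Equal to 477: 3.
PR = 7/8 × 100 = 87.5

87.5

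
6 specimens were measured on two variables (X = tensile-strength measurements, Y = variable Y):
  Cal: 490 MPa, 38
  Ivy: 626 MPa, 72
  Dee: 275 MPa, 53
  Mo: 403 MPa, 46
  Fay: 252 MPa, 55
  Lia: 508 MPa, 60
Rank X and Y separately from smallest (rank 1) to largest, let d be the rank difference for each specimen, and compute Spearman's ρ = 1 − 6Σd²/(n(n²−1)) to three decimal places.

Ranks of variable 1: 4, 6, 2, 3, 1, 5
Ranks of variable 2: 1, 6, 3, 2, 4, 5
d = r₁ − r₂: 3, 0, -1, 1, -3, 0
d²: 9, 0, 1, 1, 9, 0; Σd² = 20
ρ = 1 − 6·20/(6·35) = 1 − 120/210 = 0.429

0.429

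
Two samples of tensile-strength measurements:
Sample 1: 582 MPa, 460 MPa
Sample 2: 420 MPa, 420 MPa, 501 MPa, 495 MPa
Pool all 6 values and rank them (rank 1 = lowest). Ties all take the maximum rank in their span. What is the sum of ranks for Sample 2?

13

Sorted (ascending): 420, 420, 460, 495, 501, 582
The 2 values of 420 occupy positions 1–2 → each gets rank 2.
Sample 2 values → pooled ranks: 420→2, 420→2, 501→5, 495→4
Rank sum = 2 + 2 + 5 + 4 = 13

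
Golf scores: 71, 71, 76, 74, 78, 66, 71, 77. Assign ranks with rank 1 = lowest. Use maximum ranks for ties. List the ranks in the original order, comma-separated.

Sorted (ascending): 66, 71, 71, 71, 74, 76, 77, 78
The 3 values of 71 occupy positions 2–4 → each gets rank 4.

4, 4, 6, 5, 8, 1, 4, 7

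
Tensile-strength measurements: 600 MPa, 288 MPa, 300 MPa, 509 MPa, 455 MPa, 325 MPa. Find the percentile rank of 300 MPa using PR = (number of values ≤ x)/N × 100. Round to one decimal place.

33.3

N = 6.
Strictly below 300: 1. Equal to 300: 1.
PR = 2/6 × 100 = 33.3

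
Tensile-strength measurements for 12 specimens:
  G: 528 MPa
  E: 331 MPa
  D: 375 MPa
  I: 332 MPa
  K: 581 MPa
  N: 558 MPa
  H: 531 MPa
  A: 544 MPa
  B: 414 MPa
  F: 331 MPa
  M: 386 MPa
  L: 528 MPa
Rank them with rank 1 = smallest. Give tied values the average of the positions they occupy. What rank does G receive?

Sorted (ascending): 331, 331, 332, 375, 386, 414, 528, 528, 531, 544, 558, 581
The 2 values of 331 occupy positions 1–2 → average rank (1+2)/2 = 1.5.
The 2 values of 528 occupy positions 7–8 → average rank (7+8)/2 = 7.5.
G has value 528 MPa → rank 7.5.

7.5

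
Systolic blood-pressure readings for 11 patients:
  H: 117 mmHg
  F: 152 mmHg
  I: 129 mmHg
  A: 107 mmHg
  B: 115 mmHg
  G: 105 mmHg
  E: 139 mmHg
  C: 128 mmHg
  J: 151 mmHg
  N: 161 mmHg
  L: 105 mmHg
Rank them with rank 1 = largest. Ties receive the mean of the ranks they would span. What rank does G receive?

Sorted (descending): 161, 152, 151, 139, 129, 128, 117, 115, 107, 105, 105
The 2 values of 105 occupy positions 10–11 → average rank (10+11)/2 = 10.5.
G has value 105 mmHg → rank 10.5.

10.5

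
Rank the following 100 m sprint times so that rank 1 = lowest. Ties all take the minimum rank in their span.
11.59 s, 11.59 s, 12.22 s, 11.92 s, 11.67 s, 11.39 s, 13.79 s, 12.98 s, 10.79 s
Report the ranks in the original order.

Sorted (ascending): 10.79, 11.39, 11.59, 11.59, 11.67, 11.92, 12.22, 12.98, 13.79
The 2 values of 11.59 occupy positions 3–4 → each gets rank 3.

3, 3, 7, 6, 5, 2, 9, 8, 1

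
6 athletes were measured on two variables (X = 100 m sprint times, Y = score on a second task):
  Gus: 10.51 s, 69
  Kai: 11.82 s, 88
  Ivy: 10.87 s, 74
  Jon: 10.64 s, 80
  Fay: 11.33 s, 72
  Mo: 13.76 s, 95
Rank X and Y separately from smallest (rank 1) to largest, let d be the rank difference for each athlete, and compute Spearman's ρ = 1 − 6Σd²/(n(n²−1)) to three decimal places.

0.771

Ranks of variable 1: 1, 5, 3, 2, 4, 6
Ranks of variable 2: 1, 5, 3, 4, 2, 6
d = r₁ − r₂: 0, 0, 0, -2, 2, 0
d²: 0, 0, 0, 4, 4, 0; Σd² = 8
ρ = 1 − 6·8/(6·35) = 1 − 48/210 = 0.771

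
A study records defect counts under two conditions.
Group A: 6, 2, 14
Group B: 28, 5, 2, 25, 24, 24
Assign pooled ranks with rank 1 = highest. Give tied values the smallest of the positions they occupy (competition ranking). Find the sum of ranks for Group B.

24

Sorted (descending): 28, 25, 24, 24, 14, 6, 5, 2, 2
The 2 values of 24 occupy positions 3–4 → each gets rank 3.
The 2 values of 2 occupy positions 8–9 → each gets rank 8.
Group B values → pooled ranks: 28→1, 5→7, 2→8, 25→2, 24→3, 24→3
Rank sum = 1 + 7 + 8 + 2 + 3 + 3 = 24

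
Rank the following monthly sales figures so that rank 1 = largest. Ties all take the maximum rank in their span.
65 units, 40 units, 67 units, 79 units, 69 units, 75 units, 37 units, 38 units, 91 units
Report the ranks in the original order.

Sorted (descending): 91, 79, 75, 69, 67, 65, 40, 38, 37
No ties — each value takes its position as its rank.

6, 7, 5, 2, 4, 3, 9, 8, 1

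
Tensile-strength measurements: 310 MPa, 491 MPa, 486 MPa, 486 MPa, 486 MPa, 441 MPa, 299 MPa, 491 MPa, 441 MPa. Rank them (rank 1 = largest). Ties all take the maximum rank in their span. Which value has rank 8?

310

Sorted (descending): 491, 491, 486, 486, 486, 441, 441, 310, 299
The 2 values of 491 occupy positions 1–2 → each gets rank 2.
The 3 values of 486 occupy positions 3–5 → each gets rank 5.
The 2 values of 441 occupy positions 6–7 → each gets rank 7.
Rank 8 → value 310.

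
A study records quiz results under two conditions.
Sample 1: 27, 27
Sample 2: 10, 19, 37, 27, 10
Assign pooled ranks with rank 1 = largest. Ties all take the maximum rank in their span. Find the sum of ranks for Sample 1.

Sorted (descending): 37, 27, 27, 27, 19, 10, 10
The 3 values of 27 occupy positions 2–4 → each gets rank 4.
The 2 values of 10 occupy positions 6–7 → each gets rank 7.
Sample 1 values → pooled ranks: 27→4, 27→4
Rank sum = 4 + 4 = 8

8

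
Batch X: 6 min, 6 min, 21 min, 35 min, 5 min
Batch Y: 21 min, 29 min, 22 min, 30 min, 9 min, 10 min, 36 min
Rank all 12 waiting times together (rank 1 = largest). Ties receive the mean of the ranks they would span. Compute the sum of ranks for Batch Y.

Sorted (descending): 36, 35, 30, 29, 22, 21, 21, 10, 9, 6, 6, 5
The 2 values of 21 occupy positions 6–7 → average rank (6+7)/2 = 6.5.
The 2 values of 6 occupy positions 10–11 → average rank (10+11)/2 = 10.5.
Batch Y values → pooled ranks: 21→6.5, 29→4, 22→5, 30→3, 9→9, 10→8, 36→1
Rank sum = 6.5 + 4 + 5 + 3 + 9 + 8 + 1 = 36.5

36.5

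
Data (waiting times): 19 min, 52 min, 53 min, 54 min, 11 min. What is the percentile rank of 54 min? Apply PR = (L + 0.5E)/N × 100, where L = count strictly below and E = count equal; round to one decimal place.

N = 5.
Strictly below 54: 4. Equal to 54: 1.
PR = (4 + 0.5·1)/5 × 100 = 90.0

90.0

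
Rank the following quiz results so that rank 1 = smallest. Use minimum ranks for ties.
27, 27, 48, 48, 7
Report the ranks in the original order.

Sorted (ascending): 7, 27, 27, 48, 48
The 2 values of 27 occupy positions 2–3 → each gets rank 2.
The 2 values of 48 occupy positions 4–5 → each gets rank 4.

2, 2, 4, 4, 1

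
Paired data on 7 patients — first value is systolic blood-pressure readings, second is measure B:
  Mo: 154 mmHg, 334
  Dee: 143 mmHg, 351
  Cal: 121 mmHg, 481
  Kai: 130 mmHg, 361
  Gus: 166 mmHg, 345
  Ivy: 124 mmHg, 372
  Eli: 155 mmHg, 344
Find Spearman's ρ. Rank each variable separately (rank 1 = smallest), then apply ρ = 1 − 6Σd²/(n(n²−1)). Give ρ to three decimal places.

-0.857

Ranks of variable 1: 5, 4, 1, 3, 7, 2, 6
Ranks of variable 2: 1, 4, 7, 5, 3, 6, 2
d = r₁ − r₂: 4, 0, -6, -2, 4, -4, 4
d²: 16, 0, 36, 4, 16, 16, 16; Σd² = 104
ρ = 1 − 6·104/(7·48) = 1 − 624/336 = -0.857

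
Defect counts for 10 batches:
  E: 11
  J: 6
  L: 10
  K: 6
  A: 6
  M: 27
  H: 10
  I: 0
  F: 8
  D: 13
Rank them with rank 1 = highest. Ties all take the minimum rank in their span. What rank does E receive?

3

Sorted (descending): 27, 13, 11, 10, 10, 8, 6, 6, 6, 0
The 2 values of 10 occupy positions 4–5 → each gets rank 4.
The 3 values of 6 occupy positions 7–9 → each gets rank 7.
E has value 11 → rank 3.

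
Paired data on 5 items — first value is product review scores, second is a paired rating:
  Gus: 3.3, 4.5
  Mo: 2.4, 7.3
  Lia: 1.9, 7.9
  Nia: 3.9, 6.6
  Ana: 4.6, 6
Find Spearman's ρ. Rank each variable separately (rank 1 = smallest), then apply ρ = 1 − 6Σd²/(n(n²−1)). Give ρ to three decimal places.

Ranks of variable 1: 3, 2, 1, 4, 5
Ranks of variable 2: 1, 4, 5, 3, 2
d = r₁ − r₂: 2, -2, -4, 1, 3
d²: 4, 4, 16, 1, 9; Σd² = 34
ρ = 1 − 6·34/(5·24) = 1 − 204/120 = -0.700

-0.700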